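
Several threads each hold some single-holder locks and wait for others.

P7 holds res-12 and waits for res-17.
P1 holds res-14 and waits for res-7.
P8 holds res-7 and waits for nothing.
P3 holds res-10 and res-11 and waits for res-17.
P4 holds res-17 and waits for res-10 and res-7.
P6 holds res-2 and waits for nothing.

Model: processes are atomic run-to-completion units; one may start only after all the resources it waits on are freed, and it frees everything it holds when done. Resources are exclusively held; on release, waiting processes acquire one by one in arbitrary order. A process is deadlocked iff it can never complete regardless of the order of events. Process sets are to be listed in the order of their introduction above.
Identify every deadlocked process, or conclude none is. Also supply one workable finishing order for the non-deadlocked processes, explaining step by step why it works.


Deadlocked set: P7, P3 and P4.
Key observation: P4 -> P3 -> P4 is a circular wait — nothing in it can go first; P7 waits into the deadlock from upstream.
The rest can finish in the order P8, P1, P6.
Step-by-step check:
  P8 waits on nothing -> runs at once and releases res-7
  run P1 (all its waits — res-7 — are resolved); releases res-14
  P6 waits on nothing -> runs at once and releases res-2


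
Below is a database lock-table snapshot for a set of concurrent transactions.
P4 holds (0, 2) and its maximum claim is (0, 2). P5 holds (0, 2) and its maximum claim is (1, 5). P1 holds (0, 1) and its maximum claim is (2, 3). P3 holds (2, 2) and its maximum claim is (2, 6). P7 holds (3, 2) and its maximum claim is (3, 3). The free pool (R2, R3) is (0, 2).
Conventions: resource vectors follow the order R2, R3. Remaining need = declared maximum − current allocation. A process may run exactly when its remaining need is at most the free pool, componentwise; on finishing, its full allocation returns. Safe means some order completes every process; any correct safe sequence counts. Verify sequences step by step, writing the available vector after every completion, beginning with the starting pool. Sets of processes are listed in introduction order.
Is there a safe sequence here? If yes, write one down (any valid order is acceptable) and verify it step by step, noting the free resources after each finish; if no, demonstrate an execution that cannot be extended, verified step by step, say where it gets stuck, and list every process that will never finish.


The state is SAFE; one workable sequence: P7, P4, P5, P1, P3.
Key observation: no step in this order meets a requested resource exactly; the smallest headroom is 1, first reached at P7 (need (0, 1), pool (0, 2)).
Check, step by step:
  pool = (0, 2)
  run P7 (needs (0, 1), free (0, 2)); after release of (3, 2) the pool is (3, 4)
  run P4 (needs (0, 0), free (3, 4)); after release of (0, 2) the pool is (3, 6)
  run P5 (needs (1, 3), free (3, 6)); after release of (0, 2) the pool is (3, 8)
  run P1 (needs (2, 2), free (3, 8)); after release of (0, 1) the pool is (3, 9)
  run P3 (needs (0, 4), free (3, 9)); after release of (2, 2) the pool is (5, 11)


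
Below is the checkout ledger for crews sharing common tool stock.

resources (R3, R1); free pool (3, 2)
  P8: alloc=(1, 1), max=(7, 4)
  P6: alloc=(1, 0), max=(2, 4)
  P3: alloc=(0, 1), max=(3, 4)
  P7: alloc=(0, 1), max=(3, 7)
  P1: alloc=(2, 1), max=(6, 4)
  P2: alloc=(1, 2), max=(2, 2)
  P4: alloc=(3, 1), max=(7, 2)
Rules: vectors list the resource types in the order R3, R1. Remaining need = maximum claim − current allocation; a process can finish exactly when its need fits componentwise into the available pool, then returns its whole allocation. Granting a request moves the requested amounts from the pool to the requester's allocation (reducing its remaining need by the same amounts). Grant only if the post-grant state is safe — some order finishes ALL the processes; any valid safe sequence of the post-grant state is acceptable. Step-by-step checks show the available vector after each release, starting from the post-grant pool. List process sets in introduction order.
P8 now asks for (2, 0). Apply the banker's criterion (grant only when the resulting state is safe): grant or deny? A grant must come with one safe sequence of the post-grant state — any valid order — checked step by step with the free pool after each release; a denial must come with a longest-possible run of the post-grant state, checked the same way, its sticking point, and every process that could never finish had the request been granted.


DENY: after the grant no complete ordering would exist.
Key observation: after P2, P6, P3 the pool peaks at (3, 5), and each blocked process is short somewhere: P8 on R3; P7 on R1; P1 on R3; P4 on R3.
Pretend the grant happened; the run P2, P6, P3 goes as far as possible. Step-by-step check:
  pool = (1, 2)
  P2: need (1, 0) fits (1, 2); releases (1, 2), pool now (2, 4)
  P6: need (1, 4) fits (2, 4); releases (1, 0), pool now (3, 4)
  P3: need (3, 3) fits (3, 4); releases (0, 1), pool now (3, 5)
  P8 cannot run: need (4, 3) vs free (3, 5) (insufficient R3)
  P7 cannot run: need (3, 6) vs free (3, 5) (insufficient R1)
  P1 cannot run: need (4, 3) vs free (3, 5) (insufficient R3)
  P4 cannot run: need (4, 1) vs free (3, 5) (insufficient R3)
Processes that could never finish after the grant: P8, P7, P1 and P4.


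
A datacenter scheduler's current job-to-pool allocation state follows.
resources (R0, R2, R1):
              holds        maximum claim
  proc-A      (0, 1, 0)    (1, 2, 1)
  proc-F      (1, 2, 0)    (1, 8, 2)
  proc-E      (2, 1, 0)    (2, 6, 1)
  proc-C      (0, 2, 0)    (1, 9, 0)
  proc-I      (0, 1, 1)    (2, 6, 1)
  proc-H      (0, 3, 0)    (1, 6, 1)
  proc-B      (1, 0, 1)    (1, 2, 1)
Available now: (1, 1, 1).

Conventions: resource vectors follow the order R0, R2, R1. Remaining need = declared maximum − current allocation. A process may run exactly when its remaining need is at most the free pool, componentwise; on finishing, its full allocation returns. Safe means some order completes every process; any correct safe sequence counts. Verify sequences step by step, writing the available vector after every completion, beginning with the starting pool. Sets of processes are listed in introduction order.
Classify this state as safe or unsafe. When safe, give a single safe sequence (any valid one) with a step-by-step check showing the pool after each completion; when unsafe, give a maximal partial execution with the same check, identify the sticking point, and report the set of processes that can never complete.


The state is UNSAFE.
Key observation: proc-A, proc-B can finish, but then (2, 2, 2) is all there is, and the blocked group's R2 demands exceed it.
The run proc-A, proc-B cannot be extended any further. Walking it through:
  pool = (1, 1, 1)
  proc-A: need (1, 1, 1) fits (1, 1, 1); releases (0, 1, 0), pool now (1, 2, 1)
  proc-B: need (0, 2, 0) fits (1, 2, 1); releases (1, 0, 1), pool now (2, 2, 2)
  proc-F cannot run: need (0, 6, 2) vs free (2, 2, 2) (insufficient R2)
  proc-E cannot run: need (0, 5, 1) vs free (2, 2, 2) (insufficient R2)
  proc-C cannot run: need (1, 7, 0) vs free (2, 2, 2) (insufficient R2)
  proc-I cannot run: need (2, 5, 0) vs free (2, 2, 2) (insufficient R2)
  proc-H cannot run: need (1, 3, 1) vs free (2, 2, 2) (insufficient R2)
Processes that can never finish: proc-F, proc-E, proc-C, proc-I and proc-H.


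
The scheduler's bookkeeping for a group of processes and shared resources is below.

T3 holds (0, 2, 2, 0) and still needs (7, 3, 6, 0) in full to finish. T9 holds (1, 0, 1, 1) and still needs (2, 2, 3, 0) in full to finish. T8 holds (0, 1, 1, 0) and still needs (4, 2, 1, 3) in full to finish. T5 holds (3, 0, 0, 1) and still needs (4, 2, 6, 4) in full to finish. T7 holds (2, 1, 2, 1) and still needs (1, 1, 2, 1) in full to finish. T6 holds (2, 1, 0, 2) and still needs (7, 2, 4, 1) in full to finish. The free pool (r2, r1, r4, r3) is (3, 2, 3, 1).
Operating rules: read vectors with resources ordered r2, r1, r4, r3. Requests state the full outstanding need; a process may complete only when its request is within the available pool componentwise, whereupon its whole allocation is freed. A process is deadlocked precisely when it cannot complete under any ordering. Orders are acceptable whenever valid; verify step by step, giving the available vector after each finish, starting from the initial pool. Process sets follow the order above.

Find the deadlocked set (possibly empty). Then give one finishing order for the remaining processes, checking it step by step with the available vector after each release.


Deadlocked: T3, T5 and T6.
Key observation: after T7, T9, T8 the pool peaks at (6, 4, 7, 3), and each blocked process is short somewhere: T3 on r2; T5 on r3; T6 on r2.
One completion order for the rest: T7, T9, T8. Verifying each step:
  pool = (3, 2, 3, 1)
  T7 needs (1, 1, 2, 1) <= (3, 2, 3, 1) -> finishes; pool += (2, 1, 2, 1) = (5, 3, 5, 2)
  T9 needs (2, 2, 3, 0) <= (5, 3, 5, 2) -> finishes; pool += (1, 0, 1, 1) = (6, 3, 6, 3)
  T8 needs (4, 2, 1, 3) <= (6, 3, 6, 3) -> finishes; pool += (0, 1, 1, 0) = (6, 4, 7, 3)
The blocked processes can never fit:
  T3 cannot run: need (7, 3, 6, 0) vs free (6, 4, 7, 3) (insufficient r2)
  T5 cannot run: need (4, 2, 6, 4) vs free (6, 4, 7, 3) (insufficient r3)
  T6 cannot run: need (7, 2, 4, 1) vs free (6, 4, 7, 3) (insufficient r2)


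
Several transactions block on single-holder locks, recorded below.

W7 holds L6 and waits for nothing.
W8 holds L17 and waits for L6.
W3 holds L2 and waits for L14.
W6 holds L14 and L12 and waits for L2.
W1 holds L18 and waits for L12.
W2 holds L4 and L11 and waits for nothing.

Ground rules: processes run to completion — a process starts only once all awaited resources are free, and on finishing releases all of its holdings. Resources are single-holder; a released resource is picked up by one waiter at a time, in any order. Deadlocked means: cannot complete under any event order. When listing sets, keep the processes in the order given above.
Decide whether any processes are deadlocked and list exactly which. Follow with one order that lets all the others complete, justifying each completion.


Deadlocked: W3, W6 and W1.
Key observation: the waits loop around W3 -> W6 -> W3 with no way out; W1 waits into the deadlock from upstream.
The rest can finish in the order W7, W2, W8.
Check, step by step:
  W7 waits on nothing -> runs at once and releases L6
  W2 waits on nothing -> runs at once and releases L4 and L11
  W8 waits on L6 — all released -> runs and releases L17


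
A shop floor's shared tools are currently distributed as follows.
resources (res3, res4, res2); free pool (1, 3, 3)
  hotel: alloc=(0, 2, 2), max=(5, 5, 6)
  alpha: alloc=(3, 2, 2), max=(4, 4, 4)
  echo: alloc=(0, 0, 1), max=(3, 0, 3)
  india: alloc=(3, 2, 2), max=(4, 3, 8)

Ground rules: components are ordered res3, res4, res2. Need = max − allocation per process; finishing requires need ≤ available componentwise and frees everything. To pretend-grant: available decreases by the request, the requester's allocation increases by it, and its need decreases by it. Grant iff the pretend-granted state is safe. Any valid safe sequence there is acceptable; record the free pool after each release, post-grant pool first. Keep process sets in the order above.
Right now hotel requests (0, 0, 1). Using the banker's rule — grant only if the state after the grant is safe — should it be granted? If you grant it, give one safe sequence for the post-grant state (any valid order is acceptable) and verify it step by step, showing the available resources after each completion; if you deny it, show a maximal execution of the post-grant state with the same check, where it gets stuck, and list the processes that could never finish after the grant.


DENY: after the grant no complete ordering would exist.
Key observation: after alpha, echo the pool peaks at (4, 5, 5), and each blocked process is short somewhere: hotel on res3; india on res2.
After a pretend grant, a maximal execution: alpha, echo — then nothing else fits. Step-by-step check:
  pool = (1, 3, 2)
  alpha needs (1, 2, 2) <= (1, 3, 2) -> finishes; pool += (3, 2, 2) = (4, 5, 4)
  echo needs (3, 0, 2) <= (4, 5, 4) -> finishes; pool += (0, 0, 1) = (4, 5, 5)
  blocked: hotel wants (5, 3, 3), pool (4, 5, 5) — not enough res3
  blocked: india wants (1, 1, 6), pool (4, 5, 5) — not enough res2
Processes that could never finish after the grant: hotel and india.


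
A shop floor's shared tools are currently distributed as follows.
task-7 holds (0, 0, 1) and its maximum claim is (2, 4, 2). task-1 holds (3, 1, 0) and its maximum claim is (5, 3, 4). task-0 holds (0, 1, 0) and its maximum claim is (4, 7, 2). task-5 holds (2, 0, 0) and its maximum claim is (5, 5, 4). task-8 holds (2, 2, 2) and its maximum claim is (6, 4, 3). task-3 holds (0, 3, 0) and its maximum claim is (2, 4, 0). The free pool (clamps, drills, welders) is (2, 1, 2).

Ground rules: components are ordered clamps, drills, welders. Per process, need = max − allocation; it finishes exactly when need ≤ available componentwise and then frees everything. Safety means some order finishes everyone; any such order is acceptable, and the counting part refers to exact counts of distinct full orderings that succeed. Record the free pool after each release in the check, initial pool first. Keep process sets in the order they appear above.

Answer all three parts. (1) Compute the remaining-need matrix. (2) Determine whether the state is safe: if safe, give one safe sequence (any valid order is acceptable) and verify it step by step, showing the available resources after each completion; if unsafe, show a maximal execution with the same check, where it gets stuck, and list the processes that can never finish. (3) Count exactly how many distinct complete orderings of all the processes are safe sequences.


(1) Remaining need (order clamps, drills, welders):
  task-7: (2, 4, 1)
  task-1: (2, 2, 4)
  task-0: (4, 6, 2)
  task-5: (3, 5, 4)
  task-8: (4, 2, 1)
  task-3: (2, 1, 0)
(2) The state is UNSAFE.
Key observation: after task-3, task-7 the pool peaks at (2, 4, 3), and each blocked process is short somewhere: task-1 on welders; task-0 on clamps, drills; task-5 on clamps, drills, welders; task-8 on clamps.
The run task-3, task-7 cannot be extended any further. Verifying each step:
  pool = (2, 1, 2)
  task-3 needs (2, 1, 0) <= (2, 1, 2) -> finishes; pool += (0, 3, 0) = (2, 4, 2)
  task-7 needs (2, 4, 1) <= (2, 4, 2) -> finishes; pool += (0, 0, 1) = (2, 4, 3)
  blocked: task-1 wants (2, 2, 4), pool (2, 4, 3) — not enough welders
  blocked: task-0 wants (4, 6, 2), pool (2, 4, 3) — not enough clamps and drills
  blocked: task-5 wants (3, 5, 4), pool (2, 4, 3) — not enough clamps, drills and welders
  blocked: task-8 wants (4, 2, 1), pool (2, 4, 3) — not enough clamps
Processes that can never finish: task-1, task-0, task-5 and task-8.
(3) Precisely 0 of the possible complete orderings are safe sequences.


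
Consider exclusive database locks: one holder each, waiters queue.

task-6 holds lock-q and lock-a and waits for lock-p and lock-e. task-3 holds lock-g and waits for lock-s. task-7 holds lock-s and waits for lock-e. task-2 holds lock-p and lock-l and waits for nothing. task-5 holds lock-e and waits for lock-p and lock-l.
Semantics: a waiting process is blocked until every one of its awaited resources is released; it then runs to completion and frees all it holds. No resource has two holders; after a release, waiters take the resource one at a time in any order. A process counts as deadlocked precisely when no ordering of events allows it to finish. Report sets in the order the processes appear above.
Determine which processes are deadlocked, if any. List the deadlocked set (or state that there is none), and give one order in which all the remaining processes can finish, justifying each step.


No process is deadlocked.
Key observation: there is no circular wait here — follow any chain and it reaches a process that is free to run now.
A valid finishing order for the others: task-2, task-5, task-7, task-6, task-3.
Check, step by step:
  task-2: no waits; runs immediately, freeing lock-p and lock-l
  task-5: everything it awaited (lock-p and lock-l) is free; runs, freeing lock-e
  task-7: everything it awaited (lock-e) is free; runs, freeing lock-s
  task-6: everything it awaited (lock-p and lock-e) is free; runs, freeing lock-q and lock-a
  task-3: everything it awaited (lock-s) is free; runs, freeing lock-g


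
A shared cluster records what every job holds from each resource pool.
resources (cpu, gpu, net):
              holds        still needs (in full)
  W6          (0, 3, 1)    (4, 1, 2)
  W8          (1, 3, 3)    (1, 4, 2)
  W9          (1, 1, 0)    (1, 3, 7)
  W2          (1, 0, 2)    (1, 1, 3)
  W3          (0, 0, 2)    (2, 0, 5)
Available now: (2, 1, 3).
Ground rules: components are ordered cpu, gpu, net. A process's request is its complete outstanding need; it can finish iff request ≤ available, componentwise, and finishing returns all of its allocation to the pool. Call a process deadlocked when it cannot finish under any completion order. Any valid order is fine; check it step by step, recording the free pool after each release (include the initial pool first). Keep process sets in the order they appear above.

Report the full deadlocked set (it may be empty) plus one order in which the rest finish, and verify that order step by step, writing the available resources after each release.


Deadlocked set: W6, W8 and W9.
Key observation: after W2, W3 the pool peaks at (3, 1, 7), and each blocked process is short somewhere: W6 on cpu; W8 on gpu; W9 on gpu.
The rest can finish in the order W2, W3. Verifying each step:
  pool = (2, 1, 3)
  W2 needs (1, 1, 3) <= (2, 1, 3) -> finishes; pool += (1, 0, 2) = (3, 1, 5)
  W3 needs (2, 0, 5) <= (3, 1, 5) -> finishes; pool += (0, 0, 2) = (3, 1, 7)
The stuck group stays short no matter what:
  W6 still needs (4, 1, 2) but only (3, 1, 7) is free — short on cpu
  W8 still needs (1, 4, 2) but only (3, 1, 7) is free — short on gpu
  W9 still needs (1, 3, 7) but only (3, 1, 7) is free — short on gpu


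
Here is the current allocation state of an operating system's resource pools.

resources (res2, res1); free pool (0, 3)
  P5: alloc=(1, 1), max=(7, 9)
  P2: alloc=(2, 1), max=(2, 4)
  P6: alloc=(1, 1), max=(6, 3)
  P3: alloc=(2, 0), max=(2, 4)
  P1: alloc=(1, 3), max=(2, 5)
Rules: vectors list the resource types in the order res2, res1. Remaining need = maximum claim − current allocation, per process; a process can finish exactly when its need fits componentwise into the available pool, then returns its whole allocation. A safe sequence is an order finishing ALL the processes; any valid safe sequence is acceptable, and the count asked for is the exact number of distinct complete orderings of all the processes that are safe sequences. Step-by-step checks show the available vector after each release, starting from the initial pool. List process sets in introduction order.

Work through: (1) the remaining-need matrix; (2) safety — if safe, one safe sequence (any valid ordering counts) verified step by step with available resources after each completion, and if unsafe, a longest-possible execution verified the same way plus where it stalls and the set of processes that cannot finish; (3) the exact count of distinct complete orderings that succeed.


(1) Outstanding need per process (order res2, res1):
  P5: (6, 8)
  P2: (0, 3)
  P6: (5, 2)
  P3: (0, 4)
  P1: (1, 2)
(2) SAFE, for example via the order P2, P1, P3, P6, P5.
Key observation: P2 is the earliest step where a requested resource binds exactly: need (0, 3), pool (0, 3) at its turn.
Step-by-step check:
  pool = (0, 3)
  P2: need (0, 3) fits (0, 3); releases (2, 1), pool now (2, 4)
  P1: need (1, 2) fits (2, 4); releases (1, 3), pool now (3, 7)
  P3: need (0, 4) fits (3, 7); releases (2, 0), pool now (5, 7)
  P6: need (5, 2) fits (5, 7); releases (1, 1), pool now (6, 8)
  P5: need (6, 8) fits (6, 8); releases (1, 1), pool now (7, 9)
(3) Precisely 2 of the possible complete orderings are safe sequences.


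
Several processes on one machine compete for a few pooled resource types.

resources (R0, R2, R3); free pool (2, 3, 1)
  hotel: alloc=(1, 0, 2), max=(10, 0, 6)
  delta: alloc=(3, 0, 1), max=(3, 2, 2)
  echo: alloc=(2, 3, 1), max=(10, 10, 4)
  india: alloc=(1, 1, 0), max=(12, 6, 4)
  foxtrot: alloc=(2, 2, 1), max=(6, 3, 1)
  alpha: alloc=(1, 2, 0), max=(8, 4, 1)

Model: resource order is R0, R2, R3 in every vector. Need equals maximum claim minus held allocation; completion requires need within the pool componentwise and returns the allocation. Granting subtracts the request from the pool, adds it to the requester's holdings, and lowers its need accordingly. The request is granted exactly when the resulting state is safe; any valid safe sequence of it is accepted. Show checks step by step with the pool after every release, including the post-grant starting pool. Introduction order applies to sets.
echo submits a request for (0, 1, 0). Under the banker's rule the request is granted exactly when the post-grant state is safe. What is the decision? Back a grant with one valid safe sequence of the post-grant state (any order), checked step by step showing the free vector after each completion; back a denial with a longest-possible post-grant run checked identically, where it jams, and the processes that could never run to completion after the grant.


GRANT: granting preserves safety; a valid post-grant sequence is delta, foxtrot, alpha, echo, hotel, india.
Key observation: (2, 2, 1) free after granting still covers delta first, and each release covers the next.
Check on the post-grant state, step by step:
  pool = (2, 2, 1)
  delta: need (0, 2, 1) fits (2, 2, 1); releases (3, 0, 1), pool now (5, 2, 2)
  foxtrot: need (4, 1, 0) fits (5, 2, 2); releases (2, 2, 1), pool now (7, 4, 3)
  alpha: need (7, 2, 1) fits (7, 4, 3); releases (1, 2, 0), pool now (8, 6, 3)
  echo: need (8, 6, 3) fits (8, 6, 3); releases (2, 4, 1), pool now (10, 10, 4)
  hotel: need (9, 0, 4) fits (10, 10, 4); releases (1, 0, 2), pool now (11, 10, 6)
  india: need (11, 5, 4) fits (11, 10, 6); releases (1, 1, 0), pool now (12, 11, 6)


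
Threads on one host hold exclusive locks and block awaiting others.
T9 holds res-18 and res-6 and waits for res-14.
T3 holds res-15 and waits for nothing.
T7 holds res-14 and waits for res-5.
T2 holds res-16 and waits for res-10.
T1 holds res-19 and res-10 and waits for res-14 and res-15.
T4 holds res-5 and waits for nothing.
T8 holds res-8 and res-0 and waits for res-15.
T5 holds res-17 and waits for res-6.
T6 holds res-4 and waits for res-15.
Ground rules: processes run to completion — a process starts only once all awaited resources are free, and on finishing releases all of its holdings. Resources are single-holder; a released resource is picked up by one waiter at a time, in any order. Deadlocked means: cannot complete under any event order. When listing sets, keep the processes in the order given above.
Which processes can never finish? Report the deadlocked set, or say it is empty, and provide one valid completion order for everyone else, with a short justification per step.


The deadlocked set is empty.
Key observation: the wait relation is loop-free; peeling off processes with no waits unwinds the whole state.
One completion order for the rest: T3, T6, T4, T7, T1, T2, T9, T8, T5.
Verifying each step:
  T3: no waits; runs immediately, freeing res-15
  run T6 (all its waits — res-15 — are resolved); releases res-4
  T4: no waits; runs immediately, freeing res-5
  run T7 (all its waits — res-5 — are resolved); releases res-14
  run T1 (all its waits — res-14 and res-15 — are resolved); releases res-19 and res-10
  run T2 (all its waits — res-10 — are resolved); releases res-16
  run T9 (all its waits — res-14 — are resolved); releases res-18 and res-6
  run T8 (all its waits — res-15 — are resolved); releases res-8 and res-0
  run T5 (all its waits — res-6 — are resolved); releases res-17


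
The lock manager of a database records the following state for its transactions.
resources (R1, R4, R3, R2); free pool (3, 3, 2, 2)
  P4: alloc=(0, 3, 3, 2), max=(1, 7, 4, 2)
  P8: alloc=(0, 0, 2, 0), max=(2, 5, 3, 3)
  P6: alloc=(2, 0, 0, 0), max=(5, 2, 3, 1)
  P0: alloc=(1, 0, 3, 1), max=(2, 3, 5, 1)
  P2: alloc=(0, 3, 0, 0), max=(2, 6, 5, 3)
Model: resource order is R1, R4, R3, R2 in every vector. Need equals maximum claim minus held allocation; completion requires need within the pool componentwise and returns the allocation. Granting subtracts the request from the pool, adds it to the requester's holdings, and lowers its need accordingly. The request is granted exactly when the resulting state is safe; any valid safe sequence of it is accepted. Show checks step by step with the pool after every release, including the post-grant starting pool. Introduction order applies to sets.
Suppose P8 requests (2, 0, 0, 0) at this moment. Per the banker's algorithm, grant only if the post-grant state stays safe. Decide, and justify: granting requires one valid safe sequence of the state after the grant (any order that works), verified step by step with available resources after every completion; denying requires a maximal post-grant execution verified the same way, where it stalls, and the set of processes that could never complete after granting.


GRANT: granting preserves safety; a valid post-grant sequence is P0, P2, P8, P4, P6.
Key observation: with (1, 3, 2, 2) left after the transfer, P0 can run at once — the state stays safe.
Step-by-step check of the post-grant state:
  pool = (1, 3, 2, 2)
  P0: need (1, 3, 2, 0) fits (1, 3, 2, 2); releases (1, 0, 3, 1), pool now (2, 3, 5, 3)
  P2: need (2, 3, 5, 3) fits (2, 3, 5, 3); releases (0, 3, 0, 0), pool now (2, 6, 5, 3)
  P8: need (0, 5, 1, 3) fits (2, 6, 5, 3); releases (2, 0, 2, 0), pool now (4, 6, 7, 3)
  P4: need (1, 4, 1, 0) fits (4, 6, 7, 3); releases (0, 3, 3, 2), pool now (4, 9, 10, 5)
  P6: need (3, 2, 3, 1) fits (4, 9, 10, 5); releases (2, 0, 0, 0), pool now (6, 9, 10, 5)


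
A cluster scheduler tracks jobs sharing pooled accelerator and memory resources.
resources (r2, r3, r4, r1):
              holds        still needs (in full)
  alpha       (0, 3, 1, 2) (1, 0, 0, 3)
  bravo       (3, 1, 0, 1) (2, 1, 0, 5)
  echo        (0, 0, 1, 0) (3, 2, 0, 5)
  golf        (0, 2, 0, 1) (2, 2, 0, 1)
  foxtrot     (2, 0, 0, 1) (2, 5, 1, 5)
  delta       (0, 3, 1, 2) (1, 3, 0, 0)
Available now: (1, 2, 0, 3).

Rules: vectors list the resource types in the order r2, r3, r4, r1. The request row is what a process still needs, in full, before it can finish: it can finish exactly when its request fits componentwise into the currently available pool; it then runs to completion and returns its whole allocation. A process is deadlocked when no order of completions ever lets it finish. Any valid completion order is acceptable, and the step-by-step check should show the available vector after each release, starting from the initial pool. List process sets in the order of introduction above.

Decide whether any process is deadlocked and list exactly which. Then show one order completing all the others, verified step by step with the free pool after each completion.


Deadlocked: bravo, echo, golf and foxtrot.
Key observation: after alpha, delta complete, (1, 8, 2, 7) is the best the pool ever gets, yet each leftover process wants more r2.
One completion order for the rest: alpha, delta. Walking it through:
  pool = (1, 2, 0, 3)
  alpha needs (1, 0, 0, 3) <= (1, 2, 0, 3) -> finishes; pool += (0, 3, 1, 2) = (1, 5, 1, 5)
  delta needs (1, 3, 0, 0) <= (1, 5, 1, 5) -> finishes; pool += (0, 3, 1, 2) = (1, 8, 2, 7)
None of the blocked processes ever fits:
  bravo still needs (2, 1, 0, 5) but only (1, 8, 2, 7) is free — short on r2
  echo still needs (3, 2, 0, 5) but only (1, 8, 2, 7) is free — short on r2
  golf still needs (2, 2, 0, 1) but only (1, 8, 2, 7) is free — short on r2
  foxtrot still needs (2, 5, 1, 5) but only (1, 8, 2, 7) is free — short on r2


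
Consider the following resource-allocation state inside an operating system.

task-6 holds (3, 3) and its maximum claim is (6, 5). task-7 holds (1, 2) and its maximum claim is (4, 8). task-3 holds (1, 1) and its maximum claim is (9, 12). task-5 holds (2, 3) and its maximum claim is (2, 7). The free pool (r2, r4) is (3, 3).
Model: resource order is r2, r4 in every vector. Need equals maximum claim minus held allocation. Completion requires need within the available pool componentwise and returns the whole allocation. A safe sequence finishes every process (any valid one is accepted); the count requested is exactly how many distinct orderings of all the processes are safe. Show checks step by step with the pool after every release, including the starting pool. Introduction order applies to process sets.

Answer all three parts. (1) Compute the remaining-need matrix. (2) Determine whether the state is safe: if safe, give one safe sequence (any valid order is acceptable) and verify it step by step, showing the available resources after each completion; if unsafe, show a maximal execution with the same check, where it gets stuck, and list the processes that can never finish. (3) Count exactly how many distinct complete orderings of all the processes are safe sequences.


(1) Remaining need (order r2, r4):
  task-6: (3, 2)
  task-7: (3, 6)
  task-3: (8, 11)
  task-5: (0, 4)
(2) SAFE — a valid safe sequence is task-6, task-5, task-7, task-3.
Key observation: reading the order forward, task-6 is the first process whose need (3, 2) meets the free pool (3, 3) exactly on a resource it requests.
Step-by-step check:
  pool = (3, 3)
  run task-6 (needs (3, 2), free (3, 3)); after release of (3, 3) the pool is (6, 6)
  run task-5 (needs (0, 4), free (6, 6)); after release of (2, 3) the pool is (8, 9)
  run task-7 (needs (3, 6), free (8, 9)); after release of (1, 2) the pool is (9, 11)
  run task-3 (needs (8, 11), free (9, 11)); after release of (1, 1) the pool is (10, 12)
(3) The exact count: 2 of the possible complete orderings are safe sequences.


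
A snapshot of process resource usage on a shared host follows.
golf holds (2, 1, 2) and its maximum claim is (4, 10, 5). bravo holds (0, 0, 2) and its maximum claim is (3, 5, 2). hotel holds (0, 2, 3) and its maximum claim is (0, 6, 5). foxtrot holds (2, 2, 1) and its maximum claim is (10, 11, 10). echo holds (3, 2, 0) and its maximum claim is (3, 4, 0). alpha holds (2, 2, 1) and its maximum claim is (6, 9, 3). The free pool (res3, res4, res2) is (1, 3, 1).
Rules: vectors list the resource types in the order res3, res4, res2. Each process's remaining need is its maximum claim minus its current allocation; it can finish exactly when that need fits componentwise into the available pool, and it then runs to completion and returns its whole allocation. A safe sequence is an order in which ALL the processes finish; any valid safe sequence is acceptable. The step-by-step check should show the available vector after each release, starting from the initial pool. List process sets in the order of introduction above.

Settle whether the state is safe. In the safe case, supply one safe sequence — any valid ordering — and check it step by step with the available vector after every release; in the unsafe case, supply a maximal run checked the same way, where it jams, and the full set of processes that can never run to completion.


SAFE, for example via the order echo, bravo, hotel, alpha, golf, foxtrot.
Key observation: bravo marks the first exact bind of the order: its need (3, 5, 0) fits the free (4, 5, 1) with zero slack on a requested resource.
Check, step by step:
  pool = (1, 3, 1)
  echo needs (0, 2, 0) <= (1, 3, 1) -> finishes; pool += (3, 2, 0) = (4, 5, 1)
  bravo needs (3, 5, 0) <= (4, 5, 1) -> finishes; pool += (0, 0, 2) = (4, 5, 3)
  hotel needs (0, 4, 2) <= (4, 5, 3) -> finishes; pool += (0, 2, 3) = (4, 7, 6)
  alpha needs (4, 7, 2) <= (4, 7, 6) -> finishes; pool += (2, 2, 1) = (6, 9, 7)
  golf needs (2, 9, 3) <= (6, 9, 7) -> finishes; pool += (2, 1, 2) = (8, 10, 9)
  foxtrot needs (8, 9, 9) <= (8, 10, 9) -> finishes; pool += (2, 2, 1) = (10, 12, 10)


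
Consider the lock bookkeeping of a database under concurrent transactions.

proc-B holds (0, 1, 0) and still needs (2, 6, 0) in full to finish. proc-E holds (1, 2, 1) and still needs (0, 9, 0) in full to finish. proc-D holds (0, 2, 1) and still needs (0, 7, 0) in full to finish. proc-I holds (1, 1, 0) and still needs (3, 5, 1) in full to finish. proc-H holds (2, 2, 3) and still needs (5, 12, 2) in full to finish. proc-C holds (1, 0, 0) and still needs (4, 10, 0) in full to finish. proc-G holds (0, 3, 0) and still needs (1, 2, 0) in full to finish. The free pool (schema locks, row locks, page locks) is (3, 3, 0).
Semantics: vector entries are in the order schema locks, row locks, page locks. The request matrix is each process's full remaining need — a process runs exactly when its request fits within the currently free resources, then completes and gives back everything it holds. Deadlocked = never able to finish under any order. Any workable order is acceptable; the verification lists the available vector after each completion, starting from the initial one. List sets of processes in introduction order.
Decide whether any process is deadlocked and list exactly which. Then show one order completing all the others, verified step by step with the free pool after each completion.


The deadlocked set is empty.
Key observation: the pool covers proc-G at once, and every later process fits after earlier releases.
A valid finishing order for the others: proc-G, proc-B, proc-D, proc-E, proc-C, proc-I, proc-H. Walking it through:
  pool = (3, 3, 0)
  run proc-G (needs (1, 2, 0), free (3, 3, 0)); after release of (0, 3, 0) the pool is (3, 6, 0)
  run proc-B (needs (2, 6, 0), free (3, 6, 0)); after release of (0, 1, 0) the pool is (3, 7, 0)
  run proc-D (needs (0, 7, 0), free (3, 7, 0)); after release of (0, 2, 1) the pool is (3, 9, 1)
  run proc-E (needs (0, 9, 0), free (3, 9, 1)); after release of (1, 2, 1) the pool is (4, 11, 2)
  run proc-C (needs (4, 10, 0), free (4, 11, 2)); after release of (1, 0, 0) the pool is (5, 11, 2)
  run proc-I (needs (3, 5, 1), free (5, 11, 2)); after release of (1, 1, 0) the pool is (6, 12, 2)
  run proc-H (needs (5, 12, 2), free (6, 12, 2)); after release of (2, 2, 3) the pool is (8, 14, 5)


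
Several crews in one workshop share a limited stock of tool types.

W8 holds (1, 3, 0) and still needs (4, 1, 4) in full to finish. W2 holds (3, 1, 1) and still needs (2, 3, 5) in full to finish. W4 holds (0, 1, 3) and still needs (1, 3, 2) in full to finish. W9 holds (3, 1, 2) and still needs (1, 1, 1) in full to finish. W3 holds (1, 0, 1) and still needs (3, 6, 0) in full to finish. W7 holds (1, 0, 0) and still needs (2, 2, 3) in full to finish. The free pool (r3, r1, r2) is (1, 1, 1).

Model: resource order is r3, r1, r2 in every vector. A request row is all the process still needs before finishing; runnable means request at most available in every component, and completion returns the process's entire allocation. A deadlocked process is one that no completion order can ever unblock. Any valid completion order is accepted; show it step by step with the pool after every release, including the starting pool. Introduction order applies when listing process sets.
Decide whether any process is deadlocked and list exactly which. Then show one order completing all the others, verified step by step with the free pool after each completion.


Deadlocked: W8, W2, W4 and W3.
Key observation: after W9, W7 the pool peaks at (5, 2, 3), and each blocked process is short somewhere: W8 on r2; W2 on r1, r2; W4 on r1; W3 on r1.
One completion order for the rest: W9, W7. Check, step by step:
  pool = (1, 1, 1)
  W9 needs (1, 1, 1) <= (1, 1, 1) -> finishes; pool += (3, 1, 2) = (4, 2, 3)
  W7 needs (2, 2, 3) <= (4, 2, 3) -> finishes; pool += (1, 0, 0) = (5, 2, 3)
The stuck group stays short no matter what:
  blocked: W8 wants (4, 1, 4), pool (5, 2, 3) — not enough r2
  blocked: W2 wants (2, 3, 5), pool (5, 2, 3) — not enough r1 and r2
  blocked: W4 wants (1, 3, 2), pool (5, 2, 3) — not enough r1
  blocked: W3 wants (3, 6, 0), pool (5, 2, 3) — not enough r1


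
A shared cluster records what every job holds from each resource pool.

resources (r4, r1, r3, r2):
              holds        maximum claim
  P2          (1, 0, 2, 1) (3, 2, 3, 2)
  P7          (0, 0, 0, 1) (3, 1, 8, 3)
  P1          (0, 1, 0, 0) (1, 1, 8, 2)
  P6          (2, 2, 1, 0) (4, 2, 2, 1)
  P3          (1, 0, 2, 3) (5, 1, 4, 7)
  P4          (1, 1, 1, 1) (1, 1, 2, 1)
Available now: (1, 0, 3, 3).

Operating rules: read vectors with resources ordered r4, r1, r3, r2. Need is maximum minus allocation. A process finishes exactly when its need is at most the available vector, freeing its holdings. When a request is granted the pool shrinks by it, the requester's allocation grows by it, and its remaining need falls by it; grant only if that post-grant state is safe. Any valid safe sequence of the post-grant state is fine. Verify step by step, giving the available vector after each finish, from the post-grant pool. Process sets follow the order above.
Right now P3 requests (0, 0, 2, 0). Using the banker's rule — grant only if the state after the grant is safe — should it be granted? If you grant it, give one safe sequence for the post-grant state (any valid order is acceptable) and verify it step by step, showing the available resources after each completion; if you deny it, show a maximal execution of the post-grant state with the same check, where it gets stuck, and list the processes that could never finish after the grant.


GRANT: granting preserves safety; a valid post-grant sequence is P4, P6, P3, P2, P7, P1.
Key observation: with (1, 0, 1, 3) left after the transfer, P4 can run at once — the state stays safe.
Check on the post-grant state, step by step:
  pool = (1, 0, 1, 3)
  run P4 (needs (0, 0, 1, 0), free (1, 0, 1, 3)); after release of (1, 1, 1, 1) the pool is (2, 1, 2, 4)
  run P6 (needs (2, 0, 1, 1), free (2, 1, 2, 4)); after release of (2, 2, 1, 0) the pool is (4, 3, 3, 4)
  run P3 (needs (4, 1, 0, 4), free (4, 3, 3, 4)); after release of (1, 0, 4, 3) the pool is (5, 3, 7, 7)
  run P2 (needs (2, 2, 1, 1), free (5, 3, 7, 7)); after release of (1, 0, 2, 1) the pool is (6, 3, 9, 8)
  run P7 (needs (3, 1, 8, 2), free (6, 3, 9, 8)); after release of (0, 0, 0, 1) the pool is (6, 3, 9, 9)
  run P1 (needs (1, 0, 8, 2), free (6, 3, 9, 9)); after release of (0, 1, 0, 0) the pool is (6, 4, 9, 9)


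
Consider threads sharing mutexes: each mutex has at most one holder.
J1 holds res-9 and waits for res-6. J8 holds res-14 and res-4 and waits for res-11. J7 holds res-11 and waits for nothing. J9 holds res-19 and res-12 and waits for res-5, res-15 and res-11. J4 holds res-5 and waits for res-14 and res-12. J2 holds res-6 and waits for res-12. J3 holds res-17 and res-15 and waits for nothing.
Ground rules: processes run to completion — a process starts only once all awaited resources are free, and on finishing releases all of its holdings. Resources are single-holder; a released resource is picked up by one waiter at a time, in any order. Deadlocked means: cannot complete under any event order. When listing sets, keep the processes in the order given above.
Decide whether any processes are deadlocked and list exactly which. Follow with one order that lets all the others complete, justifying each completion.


The deadlocked set is J1, J9, J4 and J2.
Key observation: the cycle J9 -> J4 -> J9 can never break — each member waits on the next; J1 and J2 wait into the deadlock from upstream.
The rest can finish in the order J7, J3, J8.
Check, step by step:
  run J7 (it waits on nothing); releases res-11
  run J3 (it waits on nothing); releases res-17 and res-15
  J8 waits on res-11 — all released -> runs and releases res-14 and res-4


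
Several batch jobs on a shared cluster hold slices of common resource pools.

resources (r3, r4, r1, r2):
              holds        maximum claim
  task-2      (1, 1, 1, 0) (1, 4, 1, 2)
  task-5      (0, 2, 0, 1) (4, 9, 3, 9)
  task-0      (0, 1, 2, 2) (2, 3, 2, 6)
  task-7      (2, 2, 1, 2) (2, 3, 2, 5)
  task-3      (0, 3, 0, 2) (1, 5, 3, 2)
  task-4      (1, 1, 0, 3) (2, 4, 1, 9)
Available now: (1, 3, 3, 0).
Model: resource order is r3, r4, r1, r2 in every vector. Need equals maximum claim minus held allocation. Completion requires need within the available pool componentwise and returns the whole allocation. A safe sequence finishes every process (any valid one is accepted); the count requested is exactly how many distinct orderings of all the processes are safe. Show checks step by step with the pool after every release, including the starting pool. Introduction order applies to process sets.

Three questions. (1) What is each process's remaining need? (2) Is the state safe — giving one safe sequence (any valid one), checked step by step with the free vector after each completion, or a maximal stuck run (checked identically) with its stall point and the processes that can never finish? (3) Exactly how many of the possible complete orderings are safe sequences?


(1) Need matrix, components ordered r3, r4, r1, r2:
  task-2: (0, 3, 0, 2)
  task-5: (4, 7, 3, 8)
  task-0: (2, 2, 0, 4)
  task-7: (0, 1, 1, 3)
  task-3: (1, 2, 3, 0)
  task-4: (1, 3, 1, 6)
(2) UNSAFE — no complete ordering exists.
Key observation: task-3, task-2 can finish, but then (2, 7, 4, 2) is all there is, and the blocked group's r2 demands exceed it.
A maximal execution: task-3, task-2 — then nothing else fits. Step-by-step check:
  pool = (1, 3, 3, 0)
  task-3: need (1, 2, 3, 0) fits (1, 3, 3, 0); releases (0, 3, 0, 2), pool now (1, 6, 3, 2)
  task-2: need (0, 3, 0, 2) fits (1, 6, 3, 2); releases (1, 1, 1, 0), pool now (2, 7, 4, 2)
  task-5 cannot run: need (4, 7, 3, 8) vs free (2, 7, 4, 2) (insufficient r3 and r2)
  task-0 cannot run: need (2, 2, 0, 4) vs free (2, 7, 4, 2) (insufficient r2)
  task-7 cannot run: need (0, 1, 1, 3) vs free (2, 7, 4, 2) (insufficient r2)
  task-4 cannot run: need (1, 3, 1, 6) vs free (2, 7, 4, 2) (insufficient r2)
Processes that can never finish: task-5, task-0, task-7 and task-4.
(3) The exact count: 0 of the possible complete orderings are safe sequences.
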